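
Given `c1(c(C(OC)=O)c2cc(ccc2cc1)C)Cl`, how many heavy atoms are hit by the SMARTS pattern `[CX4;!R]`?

The query [CX4;!R] means: aliphatic carbon with four total connections, not in a ring.
Check the 16 heavy atoms by environment: 10× c (aromatic, X3, in 6-ring) → no; 1× Cl (X1, acyclic) → no; 2× C (X4, acyclic) → match; 1× C (X3, acyclic) → no; 1× O (X1, acyclic) → no; 1× O (X2, acyclic) → no.
That gives 2 matching atoms.

2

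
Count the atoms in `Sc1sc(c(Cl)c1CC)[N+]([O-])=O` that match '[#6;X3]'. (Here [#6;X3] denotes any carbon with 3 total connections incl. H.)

4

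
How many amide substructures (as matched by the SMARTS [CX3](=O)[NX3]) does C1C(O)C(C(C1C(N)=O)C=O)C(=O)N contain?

[CX3](=O)[NX3] is the SMARTS for an amide: a carbonyl carbon bonded to a trivalent nitrogen.
The molecule carries 2 separate instances of a primary amide (-C(=O)NH2) meeting every constraint; each maps to a distinct set of atoms, giving 2 matches.

2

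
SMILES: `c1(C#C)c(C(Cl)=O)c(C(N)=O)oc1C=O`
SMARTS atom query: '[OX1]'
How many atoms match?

3

The query [OX1] means: aliphatic oxygen with one total connection — typically a carbonyl =O or an oxide.
Check the 15 heavy atoms by environment: 1× o (aromatic, X2) → no; 4× c (aromatic, X3) → no; 3× C (X3) → no; 3× O (X1) → match; 1× N (X3) → no; 1× Cl (X1) → no; 2× C (X2) → no.
That gives 3 matching atoms.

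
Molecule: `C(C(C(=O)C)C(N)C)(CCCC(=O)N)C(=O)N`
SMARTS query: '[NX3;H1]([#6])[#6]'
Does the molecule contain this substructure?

No

The pattern [NX3;H1]([#6])[#6] describes a trivalent nitrogen with one H, bonded to two carbons — a secondary amine.
The closest candidate here is a primary amide (-C(=O)NH2), but the -C(=O)NH2 nitrogen has H2, not H1. No other fragment satisfies the full query, so there is no match.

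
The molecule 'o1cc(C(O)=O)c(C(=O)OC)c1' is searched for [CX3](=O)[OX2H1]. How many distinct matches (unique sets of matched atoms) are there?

1

[CX3](=O)[OX2H1] is the SMARTS for a carboxylic acid: an sp2 carbon double-bonded to O and single-bonded to an -OH oxygen.
Exactly one fragment in the molecule meets all constraints, giving 1 match.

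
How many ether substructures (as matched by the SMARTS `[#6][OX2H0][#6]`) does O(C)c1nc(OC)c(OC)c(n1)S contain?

3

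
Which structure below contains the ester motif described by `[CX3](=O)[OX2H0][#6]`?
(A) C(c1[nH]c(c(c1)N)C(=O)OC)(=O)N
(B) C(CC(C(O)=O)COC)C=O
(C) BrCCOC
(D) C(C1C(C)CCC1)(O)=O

[CX3](=O)[OX2H0][#6] describes a carbonyl carbon bonded to an oxygen that is itself bonded to carbon (no H on that O) (an ester).
(A) contains a methyl-ester group (-C(=O)OCH3), which satisfies every atom and bond constraint.
(B) has a carboxylic acid group (-C(=O)OH) but the singly-bonded O carries H (OX2H1, not H0).
(C) has a methoxy ether (-OCH3) but the ether oxygen is not adjacent to a C=O carbon.
(D) has a carboxylic acid group (-C(=O)OH) but the singly-bonded O carries H (OX2H1, not H0).
So the answer is (A).

A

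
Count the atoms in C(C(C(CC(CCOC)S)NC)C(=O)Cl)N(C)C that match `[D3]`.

5

The query [D3] means: atom with exactly three heavy-atom neighbours.
Check the 18 heavy atoms by environment: 4× C (D2) → no; 4× C (D3) → match; 1× O (D1) → no; 1× Cl (D1) → no; 1× S (D1) → no; 1× N (D3) → match; 4× C (D1) → no; 1× N (D2) → no; 1× O (D2) → no.
Summing the matching environments: 4 + 1 = 5 matching atoms.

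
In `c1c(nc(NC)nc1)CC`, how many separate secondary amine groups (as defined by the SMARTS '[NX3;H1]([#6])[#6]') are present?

[NX3;H1]([#6])[#6] is the SMARTS for a secondary amine: a trivalent nitrogen with one H, bonded to two carbons.
Exactly one fragment in the molecule meets all constraints, giving 1 match.

1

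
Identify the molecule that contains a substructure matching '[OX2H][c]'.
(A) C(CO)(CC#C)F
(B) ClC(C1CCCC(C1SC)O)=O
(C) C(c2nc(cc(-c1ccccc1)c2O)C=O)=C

C

[OX2H][c] describes a hydroxyl oxygen attached to an aromatic carbon (a phenol).
(A) has a hydroxyl group (-OH) but the -OH is on an aliphatic carbon, not an aromatic c.
(B) has a hydroxyl group (-OH) but the -OH is on an aliphatic carbon, not an aromatic c.
(C) contains a hydroxyl group (-OH), which satisfies every atom and bond constraint.
So the answer is (C).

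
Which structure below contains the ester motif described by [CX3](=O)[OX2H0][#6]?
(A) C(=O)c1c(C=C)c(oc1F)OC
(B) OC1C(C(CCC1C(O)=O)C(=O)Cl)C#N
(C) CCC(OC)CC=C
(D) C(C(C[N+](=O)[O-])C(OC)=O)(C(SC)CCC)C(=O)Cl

D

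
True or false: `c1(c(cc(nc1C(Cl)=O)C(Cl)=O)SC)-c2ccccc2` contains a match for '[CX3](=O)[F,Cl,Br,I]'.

True

The pattern [CX3](=O)[F,Cl,Br,I] describes a carbonyl carbon bonded to a halogen — an acyl halide.
The molecule carries an acyl chloride (-C(=O)Cl), whose atoms satisfy every constraint of the query, so the pattern matches.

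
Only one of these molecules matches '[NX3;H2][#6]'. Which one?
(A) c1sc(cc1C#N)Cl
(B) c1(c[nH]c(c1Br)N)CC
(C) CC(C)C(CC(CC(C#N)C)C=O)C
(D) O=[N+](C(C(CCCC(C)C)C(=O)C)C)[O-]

B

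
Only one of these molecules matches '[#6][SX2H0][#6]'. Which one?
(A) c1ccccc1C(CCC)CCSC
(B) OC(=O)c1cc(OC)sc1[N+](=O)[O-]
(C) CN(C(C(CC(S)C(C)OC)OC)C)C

[#6][SX2H0][#6] describes an aliphatic sulfur bridging two carbons with no H on the sulfur (a thioether).
(A) contains a methylthio ether (-SCH3), which satisfies every atom and bond constraint.
(B) has a methoxy ether (-OCH3) but the bridging atom is O, not S.
(C) has a methoxy ether (-OCH3) but the bridging atom is O, not S.
So the answer is (A).

A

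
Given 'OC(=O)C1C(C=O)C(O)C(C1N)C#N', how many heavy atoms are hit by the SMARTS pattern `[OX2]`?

The query [OX2] means: aliphatic oxygen with two total connections — ether, hydroxyl, or ester single-bond O.
Check the 14 heavy atoms by environment: 5× C (X4) → no; 1× N (X3) → no; 1× C (X2) → no; 1× N (X1) → no; 2× C (X3) → no; 2× O (X1) → no; 2× O (X2) → match.
That gives 2 matching atoms.

2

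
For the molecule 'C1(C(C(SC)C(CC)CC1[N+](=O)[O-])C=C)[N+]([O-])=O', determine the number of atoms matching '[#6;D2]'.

3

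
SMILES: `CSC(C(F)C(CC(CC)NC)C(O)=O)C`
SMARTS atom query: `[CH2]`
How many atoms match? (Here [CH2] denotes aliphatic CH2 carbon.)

2

The query [CH2] means: aliphatic carbon with exactly two hydrogens.
Check the 16 heavy atoms by environment: 4× C (H3) → no; 4× C (H1) → no; 2× C (H2) → match; 1× N (H1) → no; 1× S (H0) → no; 1× F (H0) → no; 1× C (H0) → no; 1× O (H0) → no; 1× O (H1) → no.
That gives 2 matching atoms.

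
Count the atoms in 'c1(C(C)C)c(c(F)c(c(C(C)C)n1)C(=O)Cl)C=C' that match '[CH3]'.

4

Check the 18 heavy atoms by environment: 1× n (aromatic, H0) → no; 5× c (aromatic, H0) → no; 3× C (H1) → no; 4× C (H3) → match; 1× C (H2) → no; 1× C (H0) → no; 1× O (H0) → no; 1× Cl (H0) → no; 1× F (H0) → no.
That gives 4 matching atoms.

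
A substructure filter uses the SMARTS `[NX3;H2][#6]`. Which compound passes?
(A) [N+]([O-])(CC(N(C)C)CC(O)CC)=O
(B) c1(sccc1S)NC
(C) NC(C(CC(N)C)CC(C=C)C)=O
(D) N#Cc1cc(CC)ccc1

C

[NX3;H2][#6] describes a trivalent nitrogen with two H attached to carbon (a primary amine).
(A) has a dimethylamino group (-N(CH3)2) but the nitrogen has H0, not H2.
(B) has an N-methylamino group (-NHCH3) but the nitrogen bears two carbons and only one H (H1), not H2.
(C) contains a primary amino group (-NH2), which satisfies every atom and bond constraint.
(D) has a nitrile (-C#N) but the nitrogen is NX1 (triple-bonded), not NX3 with two H.
So the answer is (C).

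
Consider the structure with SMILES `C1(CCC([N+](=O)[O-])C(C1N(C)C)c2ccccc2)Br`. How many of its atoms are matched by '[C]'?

8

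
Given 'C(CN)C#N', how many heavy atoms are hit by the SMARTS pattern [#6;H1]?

The query [#6;H1] means: any carbon bearing exactly one hydrogen.
Check the 5 heavy atoms by environment: 2× C (H2) → no; 1× N (H2) → no; 1× C (H0) → no; 1× N (H0) → no.
No environment satisfies the query, so 0 matching atoms.

0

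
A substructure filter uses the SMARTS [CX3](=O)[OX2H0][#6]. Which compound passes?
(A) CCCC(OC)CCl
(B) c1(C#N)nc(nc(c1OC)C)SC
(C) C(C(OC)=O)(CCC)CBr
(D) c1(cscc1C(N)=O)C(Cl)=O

C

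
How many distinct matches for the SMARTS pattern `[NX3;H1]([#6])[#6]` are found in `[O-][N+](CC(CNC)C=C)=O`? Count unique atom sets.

1

[NX3;H1]([#6])[#6] is the SMARTS for a secondary amine: a trivalent nitrogen with one H, bonded to two carbons.
Exactly one fragment in the molecule meets all constraints, giving 1 match.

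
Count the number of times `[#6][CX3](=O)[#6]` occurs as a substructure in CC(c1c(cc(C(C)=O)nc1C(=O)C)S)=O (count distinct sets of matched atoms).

3

[#6][CX3](=O)[#6] is the SMARTS for a ketone: a carbonyl carbon (no H) flanked by two carbons.
The molecule carries 3 separate instances of an acetyl/ketone group (-C(=O)CH3) meeting every constraint; each maps to a distinct set of atoms, giving 3 matches.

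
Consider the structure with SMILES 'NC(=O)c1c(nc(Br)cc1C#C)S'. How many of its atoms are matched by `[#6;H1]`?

The query [#6;H1] means: any carbon bearing exactly one hydrogen.
Check the 13 heavy atoms by environment: 1× n (aromatic, H0) → no; 4× c (aromatic, H0) → no; 1× c (aromatic, H1) → match; 2× C (H0) → no; 1× C (H1) → match; 1× Br (H0) → no; 1× S (H1) → no; 1× O (H0) → no; 1× N (H2) → no.
Summing the matching environments: 1 + 1 = 2 matching atoms.

2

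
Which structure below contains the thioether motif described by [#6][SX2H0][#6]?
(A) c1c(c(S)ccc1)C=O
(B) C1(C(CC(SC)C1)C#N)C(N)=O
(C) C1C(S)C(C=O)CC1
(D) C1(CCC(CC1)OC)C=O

B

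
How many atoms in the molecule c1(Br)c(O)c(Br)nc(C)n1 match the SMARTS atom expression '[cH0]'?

4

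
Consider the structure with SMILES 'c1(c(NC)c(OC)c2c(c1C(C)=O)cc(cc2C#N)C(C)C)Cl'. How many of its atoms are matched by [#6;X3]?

11

The query [#6;X3] means: any carbon (aromatic or not) with three total connections.
Check the 23 heavy atoms by environment: 10× c (aromatic, X3) → match; 1× C (X3) → match; 1× O (X1) → no; 6× C (X4) → no; 1× N (X3) → no; 1× O (X2) → no; 1× Cl (X1) → no; 1× C (X2) → no; 1× N (X1) → no.
Summing the matching environments: 10 + 1 = 11 matching atoms.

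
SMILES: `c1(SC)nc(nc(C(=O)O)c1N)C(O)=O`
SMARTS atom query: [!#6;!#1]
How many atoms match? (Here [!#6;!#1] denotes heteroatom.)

8

The query [!#6;!#1] means: not carbon and not hydrogen — any heteroatom.
Check the 15 heavy atoms by environment: 2× n (aromatic) → match; 4× c (aromatic) → no; 1× N → match; 1× S → match; 3× C → no; 4× O → match.
Summing the matching environments: 2 + 1 + 1 + 4 = 8 matching atoms.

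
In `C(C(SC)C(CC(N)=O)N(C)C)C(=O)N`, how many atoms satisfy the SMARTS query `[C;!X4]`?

Check the 15 heavy atoms by environment: 7× C (X4) → no; 1× S (X2) → no; 3× N (X3) → no; 2× C (X3) → match; 2× O (X1) → no.
That gives 2 matching atoms.

2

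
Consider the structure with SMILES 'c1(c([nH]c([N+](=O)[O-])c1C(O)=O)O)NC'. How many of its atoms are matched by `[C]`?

2

The query [C] means: uppercase C matches aliphatic (non-aromatic) carbon only.
Check the 14 heavy atoms by environment: 1× n (aromatic) → no; 4× c (aromatic) → no; 1× N → no; 2× C → match; 1× N (charge +1) → no; 1× O (charge -1) → no; 4× O → no.
That gives 2 matching atoms.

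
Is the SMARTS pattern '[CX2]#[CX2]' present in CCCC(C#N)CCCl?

No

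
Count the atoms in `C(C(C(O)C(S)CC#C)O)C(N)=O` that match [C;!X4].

3

The query [C;!X4] means: aliphatic carbon that does not have four total connections.
Check the 13 heavy atoms by environment: 5× C (X4) → no; 2× C (X2) → match; 1× C (X3) → match; 1× O (X1) → no; 1× N (X3) → no; 1× S (X2) → no; 2× O (X2) → no.
Summing the matching environments: 2 + 1 = 3 matching atoms.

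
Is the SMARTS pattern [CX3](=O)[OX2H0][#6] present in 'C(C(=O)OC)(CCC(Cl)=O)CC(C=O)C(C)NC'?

Yes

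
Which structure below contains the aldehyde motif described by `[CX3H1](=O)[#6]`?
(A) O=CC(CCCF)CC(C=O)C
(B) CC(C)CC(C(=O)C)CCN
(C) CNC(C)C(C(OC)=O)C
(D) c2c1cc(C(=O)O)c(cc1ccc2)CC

A

[CX3H1](=O)[#6] describes an sp2 carbon with one H, double-bonded to O and single-bonded to carbon (an aldehyde).
(A) contains an aldehyde (-CHO), which satisfies every atom and bond constraint.
(B) has an acetyl/ketone group (-C(=O)CH3) but the carbonyl carbon has H0 (two carbon neighbours), not H1.
(C) has a methyl-ester group (-C(=O)OCH3) but the carbonyl carbon has H0, not H1.
(D) has a carboxylic acid group (-C(=O)OH) but the carbonyl carbon has H0 and is bonded to O, not H1.
So the answer is (A).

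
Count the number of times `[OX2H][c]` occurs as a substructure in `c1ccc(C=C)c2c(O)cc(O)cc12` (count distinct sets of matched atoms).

2

[OX2H][c] is the SMARTS for a phenol: a hydroxyl oxygen attached to an aromatic carbon.
The molecule carries 2 separate instances of a hydroxyl group (-OH) meeting every constraint; each maps to a distinct set of atoms, giving 2 matches.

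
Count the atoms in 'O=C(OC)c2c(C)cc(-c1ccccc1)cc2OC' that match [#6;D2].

7

Check the 19 heavy atoms by environment: 5× c (aromatic, D3) → no; 7× c (aromatic, D2) → match; 1× C (D3) → no; 1× O (D1) → no; 2× O (D2) → no; 3× C (D1) → no.
That gives 7 matching atoms.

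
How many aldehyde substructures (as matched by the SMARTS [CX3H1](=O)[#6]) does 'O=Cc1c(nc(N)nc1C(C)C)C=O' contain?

[CX3H1](=O)[#6] is the SMARTS for an aldehyde: an sp2 carbon with one H, double-bonded to O and single-bonded to carbon.
The molecule carries 2 separate instances of an aldehyde (-CHO) meeting every constraint; each maps to a distinct set of atoms, giving 2 matches.

2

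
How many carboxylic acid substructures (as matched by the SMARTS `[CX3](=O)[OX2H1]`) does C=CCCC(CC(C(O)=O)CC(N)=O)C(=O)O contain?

[CX3](=O)[OX2H1] is the SMARTS for a carboxylic acid: an sp2 carbon double-bonded to O and single-bonded to an -OH oxygen.
The molecule carries 2 separate instances of a carboxylic acid group (-C(=O)OH) meeting every constraint; each maps to a distinct set of atoms, giving 2 matches.

2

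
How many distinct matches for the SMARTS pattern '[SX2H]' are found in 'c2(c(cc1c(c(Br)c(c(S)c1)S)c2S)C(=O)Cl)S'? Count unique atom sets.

[SX2H] is the SMARTS for a thiol: an aliphatic sulfur with two connections, one being H.
The molecule carries 4 separate instances of a thiol (-SH) meeting every constraint; each maps to a distinct set of atoms, giving 4 matches.

4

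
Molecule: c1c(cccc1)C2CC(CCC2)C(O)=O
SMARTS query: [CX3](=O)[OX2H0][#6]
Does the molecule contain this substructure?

The pattern [CX3](=O)[OX2H0][#6] describes a carbonyl carbon bonded to an oxygen that is itself bonded to carbon (no H on that O) — an ester.
The closest candidate here is a carboxylic acid group (-C(=O)OH), but the singly-bonded O carries H (OX2H1, not H0). No other fragment satisfies the full query, so there is no match.

No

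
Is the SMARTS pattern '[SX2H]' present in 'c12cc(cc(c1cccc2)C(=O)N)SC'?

No

The pattern [SX2H] describes an aliphatic sulfur with two connections, one being H — a thiol.
The closest candidate here is a methylthio ether (-SCH3), but the sulfur has H0 (bonded to two carbons), not H1. No other fragment satisfies the full query, so there is no match.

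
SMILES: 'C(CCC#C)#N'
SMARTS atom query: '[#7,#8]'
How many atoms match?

Check the 6 heavy atoms by environment: 5× C → no; 1× N → match.
That gives 1 matching atom.

1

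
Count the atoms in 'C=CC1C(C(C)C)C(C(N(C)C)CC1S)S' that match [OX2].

Check the 16 heavy atoms by environment: 11× C (X4) → no; 2× C (X3) → no; 1× N (X3) → no; 2× S (X2) → no.
No environment satisfies the query, so 0 matching atoms.

0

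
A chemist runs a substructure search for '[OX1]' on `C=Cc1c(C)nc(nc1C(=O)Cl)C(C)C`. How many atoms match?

1

The query [OX1] means: aliphatic oxygen with one total connection — typically a carbonyl =O or an oxide.
Check the 15 heavy atoms by environment: 2× n (aromatic, X2) → no; 4× c (aromatic, X3) → no; 4× C (X4) → no; 3× C (X3) → no; 1× O (X1) → match; 1× Cl (X1) → no.
That gives 1 matching atom.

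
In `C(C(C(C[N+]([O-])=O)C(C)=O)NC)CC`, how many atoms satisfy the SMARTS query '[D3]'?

The query [D3] means: atom with exactly three heavy-atom neighbours.
Check the 14 heavy atoms by environment: 3× C (D2) → no; 3× C (D3) → match; 1× N (D2) → no; 3× C (D1) → no; 1× N (charge +1, D3) → match; 1× O (charge -1, D1) → no; 2× O (D1) → no.
Summing the matching environments: 3 + 1 = 4 matching atoms.

4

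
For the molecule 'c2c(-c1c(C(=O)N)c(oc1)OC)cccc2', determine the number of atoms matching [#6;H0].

The query [#6;H0] means: any carbon with no attached hydrogen.
Check the 16 heavy atoms by environment: 1× o (aromatic, H0) → no; 4× c (aromatic, H0) → match; 6× c (aromatic, H1) → no; 2× O (H0) → no; 1× C (H3) → no; 1× C (H0) → match; 1× N (H2) → no.
Summing the matching environments: 4 + 1 = 5 matching atoms.

5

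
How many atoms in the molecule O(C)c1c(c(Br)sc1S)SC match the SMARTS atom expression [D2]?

3

The query [D2] means: atom with exactly two heavy-atom neighbours.
Check the 11 heavy atoms by environment: 1× s (aromatic, D2) → match; 4× c (aromatic, D3) → no; 1× Br (D1) → no; 1× S (D1) → no; 1× O (D2) → match; 2× C (D1) → no; 1× S (D2) → match.
Summing the matching environments: 1 + 1 + 1 = 3 matching atoms.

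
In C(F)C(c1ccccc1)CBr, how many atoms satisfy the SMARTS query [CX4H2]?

2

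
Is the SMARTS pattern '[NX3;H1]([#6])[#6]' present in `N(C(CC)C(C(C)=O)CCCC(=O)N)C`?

Yes

The pattern [NX3;H1]([#6])[#6] describes a trivalent nitrogen with one H, bonded to two carbons — a secondary amine.
The molecule carries an N-methylamino group (-NHCH3), whose atoms satisfy every constraint of the query, so the pattern matches.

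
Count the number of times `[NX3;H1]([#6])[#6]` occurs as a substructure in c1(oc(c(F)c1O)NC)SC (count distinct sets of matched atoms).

[NX3;H1]([#6])[#6] is the SMARTS for a secondary amine: a trivalent nitrogen with one H, bonded to two carbons.
Exactly one fragment in the molecule meets all constraints, giving 1 match.

1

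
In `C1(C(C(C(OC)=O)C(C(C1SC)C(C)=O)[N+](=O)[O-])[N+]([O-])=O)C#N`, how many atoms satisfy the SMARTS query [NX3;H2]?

The query [NX3;H2] means: aliphatic N with 3 total connections, two of them H — an -NH2 nitrogen (amine or amide).
Check the 23 heavy atoms by environment: 6× C (H1, X4) → no; 1× C (H0, X2) → no; 1× N (H0, X1) → no; 2× C (H0, X3) → no; 4× O (H0, X1) → no; 3× C (H3, X4) → no; 2× N (charge +1, H0, X3) → no; 2× O (charge -1, H0, X1) → no; 1× O (H0, X2) → no; 1× S (H0, X2) → no.
No environment satisfies the query, so 0 matching atoms.

0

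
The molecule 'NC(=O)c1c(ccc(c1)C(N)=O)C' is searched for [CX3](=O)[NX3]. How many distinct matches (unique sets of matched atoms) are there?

[CX3](=O)[NX3] is the SMARTS for an amide: a carbonyl carbon bonded to a trivalent nitrogen.
The molecule carries 2 separate instances of a primary amide (-C(=O)NH2) meeting every constraint; each maps to a distinct set of atoms, giving 2 matches.

2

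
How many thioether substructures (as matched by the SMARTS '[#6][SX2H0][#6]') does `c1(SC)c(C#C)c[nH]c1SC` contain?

2

[#6][SX2H0][#6] is the SMARTS for a thioether: an aliphatic sulfur bridging two carbons with no H on the sulfur.
The molecule carries 2 separate instances of a methylthio ether (-SCH3) meeting every constraint; each maps to a distinct set of atoms, giving 2 matches.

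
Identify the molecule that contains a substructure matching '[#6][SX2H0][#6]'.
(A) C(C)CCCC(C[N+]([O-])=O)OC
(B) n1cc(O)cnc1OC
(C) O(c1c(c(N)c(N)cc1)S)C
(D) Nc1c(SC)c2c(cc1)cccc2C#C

D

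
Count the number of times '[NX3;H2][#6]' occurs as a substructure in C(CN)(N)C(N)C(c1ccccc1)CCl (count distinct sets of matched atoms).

[NX3;H2][#6] is the SMARTS for a primary amine: a trivalent nitrogen with two H attached to carbon.
The molecule carries 3 separate instances of a primary amino group (-NH2) meeting every constraint; each maps to a distinct set of atoms, giving 3 matches.

3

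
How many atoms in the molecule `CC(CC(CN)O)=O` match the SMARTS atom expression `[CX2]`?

The query [CX2] means: C with X2: aliphatic carbon with exactly 2 total connections.
Check the 8 heavy atoms by environment: 4× C (X4) → no; 1× N (X3) → no; 1× O (X2) → no; 1× C (X3) → no; 1× O (X1) → no.
No environment satisfies the query, so 0 matching atoms.

0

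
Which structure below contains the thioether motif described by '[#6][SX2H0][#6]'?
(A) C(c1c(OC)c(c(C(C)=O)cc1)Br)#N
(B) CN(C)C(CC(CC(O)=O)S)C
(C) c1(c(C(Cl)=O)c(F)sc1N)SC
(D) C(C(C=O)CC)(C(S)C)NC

C

[#6][SX2H0][#6] describes an aliphatic sulfur bridging two carbons with no H on the sulfur (a thioether).
(A) has a methoxy ether (-OCH3) but the bridging atom is O, not S.
(B) has a thiol (-SH) but the sulfur has H1, not H0 bridging two carbons.
(C) contains a methylthio ether (-SCH3), which satisfies every atom and bond constraint.
(D) has a thiol (-SH) but the sulfur has H1, not H0 bridging two carbons.
So the answer is (C).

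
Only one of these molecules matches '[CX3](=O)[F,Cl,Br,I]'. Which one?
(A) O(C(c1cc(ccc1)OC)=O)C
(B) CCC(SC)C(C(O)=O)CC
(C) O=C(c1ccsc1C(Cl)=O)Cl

[CX3](=O)[F,Cl,Br,I] describes a carbonyl carbon bonded to a halogen (an acyl halide).
(A) has a methyl-ester group (-C(=O)OCH3) but the carbonyl is bonded to -O-C, not to a halogen.
(B) has a carboxylic acid group (-C(=O)OH) but the carbonyl is bonded to -OH, not to a halogen.
(C) contains an acyl chloride (-C(=O)Cl), which satisfies every atom and bond constraint.
So the answer is (C).

C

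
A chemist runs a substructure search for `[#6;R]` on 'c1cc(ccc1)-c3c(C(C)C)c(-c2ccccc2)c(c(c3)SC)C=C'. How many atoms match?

18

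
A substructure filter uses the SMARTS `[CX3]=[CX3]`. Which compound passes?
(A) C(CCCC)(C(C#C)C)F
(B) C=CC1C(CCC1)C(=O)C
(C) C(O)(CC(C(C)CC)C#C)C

B

[CX3]=[CX3] describes a non-aromatic C=C double bond between two sp2 carbons (an alkene).
(A) has an ethynyl group (-C#CH) but the C-C bond is a triple bond, not a double bond.
(B) contains a vinyl group (-CH=CH2), which satisfies every atom and bond constraint.
(C) has an ethynyl group (-C#CH) but the C-C bond is a triple bond, not a double bond.
So the answer is (B).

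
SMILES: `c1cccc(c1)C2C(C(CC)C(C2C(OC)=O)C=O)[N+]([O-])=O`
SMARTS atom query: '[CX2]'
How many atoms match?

0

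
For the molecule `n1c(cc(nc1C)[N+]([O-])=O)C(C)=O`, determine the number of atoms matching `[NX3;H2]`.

0

Check the 13 heavy atoms by environment: 2× n (aromatic, H0, X2) → no; 3× c (aromatic, H0, X3) → no; 1× c (aromatic, H1, X3) → no; 1× N (charge +1, H0, X3) → no; 1× O (charge -1, H0, X1) → no; 2× O (H0, X1) → no; 1× C (H0, X3) → no; 2× C (H3, X4) → no.
No environment satisfies the query, so 0 matching atoms.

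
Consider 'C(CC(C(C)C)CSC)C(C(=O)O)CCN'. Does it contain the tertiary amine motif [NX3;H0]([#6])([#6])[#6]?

The pattern [NX3;H0]([#6])([#6])[#6] describes a trivalent nitrogen with no H, bonded to three carbons — a tertiary amine.
The closest candidate here is a primary amino group (-NH2), but the nitrogen has H2, not H0 with three carbons. No other fragment satisfies the full query, so there is no match.

No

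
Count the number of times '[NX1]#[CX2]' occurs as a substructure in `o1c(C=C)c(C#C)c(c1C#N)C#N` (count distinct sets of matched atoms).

[NX1]#[CX2] is the SMARTS for a nitrile: a nitrogen triple-bonded to a two-connected carbon.
The molecule carries 2 separate instances of a nitrile (-C#N) meeting every constraint; each maps to a distinct set of atoms, giving 2 matches.

2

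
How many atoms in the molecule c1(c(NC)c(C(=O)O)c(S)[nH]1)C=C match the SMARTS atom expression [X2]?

The query [X2] means: any atom with exactly two total connections (bonds + H).
Check the 13 heavy atoms by environment: 1× n (aromatic, X3) → no; 4× c (aromatic, X3) → no; 1× S (X2) → match; 3× C (X3) → no; 1× O (X1) → no; 1× O (X2) → match; 1× N (X3) → no; 1× C (X4) → no.
Summing the matching environments: 1 + 1 = 2 matching atoms.

2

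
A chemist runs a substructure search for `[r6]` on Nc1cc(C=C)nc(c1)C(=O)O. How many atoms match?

6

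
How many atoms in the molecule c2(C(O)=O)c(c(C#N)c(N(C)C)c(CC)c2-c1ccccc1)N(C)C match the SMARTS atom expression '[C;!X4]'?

2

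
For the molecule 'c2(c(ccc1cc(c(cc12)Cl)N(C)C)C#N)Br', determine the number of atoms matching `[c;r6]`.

The query [c;r6] means: aromatic carbon that belongs to a six-membered ring.
Check the 17 heavy atoms by environment: 10× c (aromatic, in 6-ring) → match; 1× Cl (acyclic) → no; 2× N (acyclic) → no; 3× C (acyclic) → no; 1× Br (acyclic) → no.
That gives 10 matching atoms.

10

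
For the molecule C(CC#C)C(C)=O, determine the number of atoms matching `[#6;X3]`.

1

The query [#6;X3] means: any carbon (aromatic or not) with three total connections.
Check the 7 heavy atoms by environment: 3× C (X4) → no; 2× C (X2) → no; 1× C (X3) → match; 1× O (X1) → no.
That gives 1 matching atom.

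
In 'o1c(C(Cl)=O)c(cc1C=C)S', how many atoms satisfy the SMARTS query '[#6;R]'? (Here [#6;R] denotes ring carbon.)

Check the 11 heavy atoms by environment: 1× o (aromatic, in 5-ring) → no; 4× c (aromatic, in 5-ring) → match; 3× C (acyclic) → no; 1× O (acyclic) → no; 1× Cl (acyclic) → no; 1× S (acyclic) → no.
That gives 4 matching atoms.

4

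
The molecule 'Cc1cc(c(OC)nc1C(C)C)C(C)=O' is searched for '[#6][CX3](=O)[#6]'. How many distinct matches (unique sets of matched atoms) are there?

1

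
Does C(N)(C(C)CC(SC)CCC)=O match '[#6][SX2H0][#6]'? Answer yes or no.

The pattern [#6][SX2H0][#6] describes an aliphatic sulfur bridging two carbons with no H on the sulfur — a thioether.
The molecule carries a methylthio ether (-SCH3), whose atoms satisfy every constraint of the query, so the pattern matches.

Yes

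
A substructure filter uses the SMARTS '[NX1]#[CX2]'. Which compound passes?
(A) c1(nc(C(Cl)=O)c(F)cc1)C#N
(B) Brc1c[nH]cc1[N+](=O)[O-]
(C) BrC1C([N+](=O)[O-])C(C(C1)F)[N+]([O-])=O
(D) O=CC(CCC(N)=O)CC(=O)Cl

A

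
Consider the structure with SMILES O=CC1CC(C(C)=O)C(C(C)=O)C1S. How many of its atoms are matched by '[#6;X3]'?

The query [#6;X3] means: any carbon (aromatic or not) with three total connections.
Check the 14 heavy atoms by environment: 7× C (X4) → no; 1× S (X2) → no; 3× C (X3) → match; 3× O (X1) → no.
That gives 3 matching atoms.

3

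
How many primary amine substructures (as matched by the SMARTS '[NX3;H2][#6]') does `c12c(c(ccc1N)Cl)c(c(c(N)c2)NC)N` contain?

[NX3;H2][#6] is the SMARTS for a primary amine: a trivalent nitrogen with two H attached to carbon.
The molecule carries 3 separate instances of a primary amino group (-NH2) meeting every constraint; each maps to a distinct set of atoms, giving 3 matches.

3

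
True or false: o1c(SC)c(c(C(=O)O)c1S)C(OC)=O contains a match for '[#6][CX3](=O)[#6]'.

The pattern [#6][CX3](=O)[#6] describes a carbonyl carbon (no H) flanked by two carbons — a ketone.
The closest candidate here is a methyl-ester group (-C(=O)OCH3), but one neighbour of the carbonyl carbon is O, not C. No other fragment satisfies the full query, so there is no match.

False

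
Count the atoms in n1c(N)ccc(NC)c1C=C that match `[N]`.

The query [N] means: uppercase N matches aliphatic (non-aromatic) nitrogen only.
Check the 11 heavy atoms by environment: 1× n (aromatic) → no; 5× c (aromatic) → no; 2× N → match; 3× C → no.
That gives 2 matching atoms.

2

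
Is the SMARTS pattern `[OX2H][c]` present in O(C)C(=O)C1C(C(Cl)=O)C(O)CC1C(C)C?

No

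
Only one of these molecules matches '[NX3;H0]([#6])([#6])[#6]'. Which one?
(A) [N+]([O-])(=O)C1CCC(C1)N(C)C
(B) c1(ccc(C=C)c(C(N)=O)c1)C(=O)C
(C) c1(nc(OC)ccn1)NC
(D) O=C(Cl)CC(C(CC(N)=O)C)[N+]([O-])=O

[NX3;H0]([#6])([#6])[#6] describes a trivalent nitrogen with no H, bonded to three carbons (a tertiary amine).
(A) contains a dimethylamino group (-N(CH3)2), which satisfies every atom and bond constraint.
(B) has a primary amide (-C(=O)NH2) but the amide nitrogen has H2 and only one carbon neighbour.
(C) has an N-methylamino group (-NHCH3) but the nitrogen still has one H (H1), not H0.
(D) has a primary amide (-C(=O)NH2) but the amide nitrogen has H2 and only one carbon neighbour.
So the answer is (A).

A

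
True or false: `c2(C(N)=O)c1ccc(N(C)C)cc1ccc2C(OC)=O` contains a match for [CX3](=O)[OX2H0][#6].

The pattern [CX3](=O)[OX2H0][#6] describes a carbonyl carbon bonded to an oxygen that is itself bonded to carbon (no H on that O) — an ester.
The molecule carries a methyl-ester group (-C(=O)OCH3), whose atoms satisfy every constraint of the query, so the pattern matches.

True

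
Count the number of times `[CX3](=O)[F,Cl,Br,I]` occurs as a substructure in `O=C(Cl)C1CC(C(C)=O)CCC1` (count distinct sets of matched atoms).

1

[CX3](=O)[F,Cl,Br,I] is the SMARTS for an acyl halide: a carbonyl carbon bonded to a halogen.
Exactly one fragment in the molecule meets all constraints, giving 1 match.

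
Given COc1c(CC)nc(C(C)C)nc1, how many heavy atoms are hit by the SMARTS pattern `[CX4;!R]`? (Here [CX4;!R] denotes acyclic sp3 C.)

Check the 13 heavy atoms by environment: 2× n (aromatic, X2, in 6-ring) → no; 4× c (aromatic, X3, in 6-ring) → no; 1× O (X2, acyclic) → no; 6× C (X4, acyclic) → match.
That gives 6 matching atoms.

6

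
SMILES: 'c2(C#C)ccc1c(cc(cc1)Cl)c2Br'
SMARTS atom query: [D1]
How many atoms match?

The query [D1] means: atom with exactly one heavy-atom neighbour (degree 1).
Check the 14 heavy atoms by environment: 5× c (aromatic, D3) → no; 5× c (aromatic, D2) → no; 1× Br (D1) → match; 1× Cl (D1) → match; 1× C (D2) → no; 1× C (D1) → match.
Summing the matching environments: 1 + 1 + 1 = 3 matching atoms.

3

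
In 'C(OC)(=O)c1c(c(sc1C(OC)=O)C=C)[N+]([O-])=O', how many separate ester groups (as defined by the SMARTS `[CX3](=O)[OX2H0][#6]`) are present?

[CX3](=O)[OX2H0][#6] is the SMARTS for an ester: a carbonyl carbon bonded to an oxygen that is itself bonded to carbon (no H on that O).
The molecule carries 2 separate instances of a methyl-ester group (-C(=O)OCH3) meeting every constraint; each maps to a distinct set of atoms, giving 2 matches.

2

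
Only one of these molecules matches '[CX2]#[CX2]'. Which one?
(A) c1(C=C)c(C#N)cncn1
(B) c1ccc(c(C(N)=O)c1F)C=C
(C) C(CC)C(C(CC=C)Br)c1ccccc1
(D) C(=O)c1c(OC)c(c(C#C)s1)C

D

[CX2]#[CX2] describes a carbon-carbon triple bond (an alkyne).
(A) has a vinyl group (-CH=CH2) but the C=C is a double bond; both carbons are CX3, not CX2.
(B) has a vinyl group (-CH=CH2) but the C=C is a double bond; both carbons are CX3, not CX2.
(C) has a vinyl group (-CH=CH2) but the C=C is a double bond; both carbons are CX3, not CX2.
(D) contains an ethynyl group (-C#CH), which satisfies every atom and bond constraint.
So the answer is (D).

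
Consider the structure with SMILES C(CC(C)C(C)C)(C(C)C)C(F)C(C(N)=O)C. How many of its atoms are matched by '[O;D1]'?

Check the 17 heavy atoms by environment: 6× C (D1) → no; 7× C (D3) → no; 1× C (D2) → no; 1× O (D1) → match; 1× N (D1) → no; 1× F (D1) → no.
That gives 1 matching atom.

1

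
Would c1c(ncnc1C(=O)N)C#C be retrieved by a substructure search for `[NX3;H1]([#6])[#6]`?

The pattern [NX3;H1]([#6])[#6] describes a trivalent nitrogen with one H, bonded to two carbons — a secondary amine.
The closest candidate here is a primary amide (-C(=O)NH2), but the -C(=O)NH2 nitrogen has H2, not H1. No other fragment satisfies the full query, so there is no match.

No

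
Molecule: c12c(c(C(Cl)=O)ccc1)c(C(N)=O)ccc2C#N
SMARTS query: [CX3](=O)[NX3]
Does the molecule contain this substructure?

Yes

The pattern [CX3](=O)[NX3] describes a carbonyl carbon bonded to a trivalent nitrogen — an amide.
The molecule carries a primary amide (-C(=O)NH2), whose atoms satisfy every constraint of the query, so the pattern matches.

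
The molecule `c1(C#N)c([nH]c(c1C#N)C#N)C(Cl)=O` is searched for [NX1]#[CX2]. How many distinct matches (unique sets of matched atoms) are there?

[NX1]#[CX2] is the SMARTS for a nitrile: a nitrogen triple-bonded to a two-connected carbon.
The molecule carries 3 separate instances of a nitrile (-C#N) meeting every constraint; each maps to a distinct set of atoms, giving 3 matches.

3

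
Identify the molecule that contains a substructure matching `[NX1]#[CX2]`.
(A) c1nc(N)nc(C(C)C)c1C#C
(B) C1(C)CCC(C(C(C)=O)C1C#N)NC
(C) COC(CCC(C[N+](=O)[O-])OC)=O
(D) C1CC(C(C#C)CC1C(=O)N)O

B

[NX1]#[CX2] describes a nitrogen triple-bonded to a two-connected carbon (a nitrile).
(A) has a primary amino group (-NH2) but the nitrogen is NX3 (three connections), not NX1 triple-bonded.
(B) contains a nitrile (-C#N), which satisfies every atom and bond constraint.
(C) has a nitro group (-[N+](=O)[O-]) but there is no C#N triple bond.
(D) has a primary amide (-C(=O)NH2) but the nitrogen is NX3, not NX1.
So the answer is (B).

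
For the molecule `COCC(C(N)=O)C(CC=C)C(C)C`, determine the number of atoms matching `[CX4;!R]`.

The query [CX4;!R] means: aliphatic carbon with four total connections, not in a ring.
Check the 14 heavy atoms by environment: 8× C (X4, acyclic) → match; 1× O (X2, acyclic) → no; 3× C (X3, acyclic) → no; 1× O (X1, acyclic) → no; 1× N (X3, acyclic) → no.
That gives 8 matching atoms.

8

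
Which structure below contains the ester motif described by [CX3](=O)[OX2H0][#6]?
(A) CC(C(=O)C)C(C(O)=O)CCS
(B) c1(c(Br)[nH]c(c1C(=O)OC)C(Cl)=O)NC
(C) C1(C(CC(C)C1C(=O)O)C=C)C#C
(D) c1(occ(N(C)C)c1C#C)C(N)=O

B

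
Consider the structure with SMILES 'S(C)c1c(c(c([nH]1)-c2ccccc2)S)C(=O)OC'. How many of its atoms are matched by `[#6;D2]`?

5

Check the 18 heavy atoms by environment: 1× n (aromatic, D2) → no; 5× c (aromatic, D3) → no; 1× S (D1) → no; 1× S (D2) → no; 2× C (D1) → no; 5× c (aromatic, D2) → match; 1× C (D3) → no; 1× O (D1) → no; 1× O (D2) → no.
That gives 5 matching atoms.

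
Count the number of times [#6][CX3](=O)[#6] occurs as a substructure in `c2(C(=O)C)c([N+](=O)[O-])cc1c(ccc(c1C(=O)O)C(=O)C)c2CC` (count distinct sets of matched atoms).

2

[#6][CX3](=O)[#6] is the SMARTS for a ketone: a carbonyl carbon (no H) flanked by two carbons.
The molecule carries 2 separate instances of an acetyl/ketone group (-C(=O)CH3) meeting every constraint; each maps to a distinct set of atoms, giving 2 matches.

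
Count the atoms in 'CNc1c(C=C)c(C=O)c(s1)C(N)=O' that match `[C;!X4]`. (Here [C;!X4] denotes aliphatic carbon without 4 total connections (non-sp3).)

4

The query [C;!X4] means: aliphatic carbon that does not have four total connections.
Check the 14 heavy atoms by environment: 1× s (aromatic, X2) → no; 4× c (aromatic, X3) → no; 4× C (X3) → match; 2× O (X1) → no; 2× N (X3) → no; 1× C (X4) → no.
That gives 4 matching atoms.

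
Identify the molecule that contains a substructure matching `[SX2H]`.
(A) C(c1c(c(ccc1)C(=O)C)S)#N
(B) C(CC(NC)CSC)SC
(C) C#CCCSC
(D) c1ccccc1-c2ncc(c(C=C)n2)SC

[SX2H] describes an aliphatic sulfur with two connections, one being H (a thiol).
(A) contains a thiol (-SH), which satisfies every atom and bond constraint.
(B) has a methylthio ether (-SCH3) but the sulfur has H0 (bonded to two carbons), not H1.
(C) has a methylthio ether (-SCH3) but the sulfur has H0 (bonded to two carbons), not H1.
(D) has a methylthio ether (-SCH3) but the sulfur has H0 (bonded to two carbons), not H1.
So the answer is (A).

A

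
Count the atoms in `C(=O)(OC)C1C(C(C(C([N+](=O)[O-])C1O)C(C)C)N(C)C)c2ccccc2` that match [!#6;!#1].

7

The query [!#6;!#1] means: not carbon and not hydrogen — any heteroatom.
Check the 26 heavy atoms by environment: 13× C → no; 4× O → match; 6× c (aromatic) → no; 1× N → match; 1× N (charge +1) → match; 1× O (charge -1) → match.
Summing the matching environments: 4 + 1 + 1 + 1 = 7 matching atoms.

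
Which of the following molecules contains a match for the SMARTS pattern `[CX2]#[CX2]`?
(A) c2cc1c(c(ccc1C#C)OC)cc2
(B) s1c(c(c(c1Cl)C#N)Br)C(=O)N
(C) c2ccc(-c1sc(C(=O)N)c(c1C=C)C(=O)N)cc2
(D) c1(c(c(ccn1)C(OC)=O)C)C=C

[CX2]#[CX2] describes a carbon-carbon triple bond (an alkyne).
(A) contains an ethynyl group (-C#CH), which satisfies every atom and bond constraint.
(B) has a nitrile (-C#N) but the triple bond is C#N, not C#C.
(C) has a vinyl group (-CH=CH2) but the C=C is a double bond; both carbons are CX3, not CX2.
(D) has a vinyl group (-CH=CH2) but the C=C is a double bond; both carbons are CX3, not CX2.
So the answer is (A).

A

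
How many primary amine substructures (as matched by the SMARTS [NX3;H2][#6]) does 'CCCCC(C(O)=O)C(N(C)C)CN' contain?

1

[NX3;H2][#6] is the SMARTS for a primary amine: a trivalent nitrogen with two H attached to carbon.
Exactly one fragment in the molecule meets all constraints, giving 1 match.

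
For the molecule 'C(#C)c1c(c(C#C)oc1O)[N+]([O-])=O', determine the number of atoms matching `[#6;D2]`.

The query [#6;D2] means: any carbon bonded to exactly two heavy atoms.
Check the 13 heavy atoms by environment: 1× o (aromatic, D2) → no; 4× c (aromatic, D3) → no; 2× C (D2) → match; 2× C (D1) → no; 1× N (charge +1, D3) → no; 1× O (charge -1, D1) → no; 2× O (D1) → no.
That gives 2 matching atoms.

2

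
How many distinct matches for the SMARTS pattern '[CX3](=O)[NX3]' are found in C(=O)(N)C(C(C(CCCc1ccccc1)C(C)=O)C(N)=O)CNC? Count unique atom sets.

2

[CX3](=O)[NX3] is the SMARTS for an amide: a carbonyl carbon bonded to a trivalent nitrogen.
The molecule carries 2 separate instances of a primary amide (-C(=O)NH2) meeting every constraint; each maps to a distinct set of atoms, giving 2 matches.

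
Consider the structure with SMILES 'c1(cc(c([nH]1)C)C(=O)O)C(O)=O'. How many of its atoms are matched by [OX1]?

2

The query [OX1] means: aliphatic oxygen with one total connection — typically a carbonyl =O or an oxide.
Check the 12 heavy atoms by environment: 1× n (aromatic, X3) → no; 4× c (aromatic, X3) → no; 2× C (X3) → no; 2× O (X1) → match; 2× O (X2) → no; 1× C (X4) → no.
That gives 2 matching atoms.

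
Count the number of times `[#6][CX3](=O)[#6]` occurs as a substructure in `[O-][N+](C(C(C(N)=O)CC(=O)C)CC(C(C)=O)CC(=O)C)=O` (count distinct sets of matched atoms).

[#6][CX3](=O)[#6] is the SMARTS for a ketone: a carbonyl carbon (no H) flanked by two carbons.
The molecule carries 3 separate instances of an acetyl/ketone group (-C(=O)CH3) meeting every constraint; each maps to a distinct set of atoms, giving 3 matches.

3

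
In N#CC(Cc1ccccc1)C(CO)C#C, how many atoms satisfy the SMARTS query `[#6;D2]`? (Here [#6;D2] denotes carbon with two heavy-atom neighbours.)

9

Check the 15 heavy atoms by environment: 4× C (D2) → match; 2× C (D3) → no; 1× C (D1) → no; 1× c (aromatic, D3) → no; 5× c (aromatic, D2) → match; 1× N (D1) → no; 1× O (D1) → no.
Summing the matching environments: 4 + 5 = 9 matching atoms.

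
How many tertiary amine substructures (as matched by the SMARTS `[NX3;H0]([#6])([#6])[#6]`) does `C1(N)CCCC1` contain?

0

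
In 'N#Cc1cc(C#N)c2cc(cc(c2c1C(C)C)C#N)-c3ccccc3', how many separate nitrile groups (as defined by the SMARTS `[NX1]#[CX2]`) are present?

3

[NX1]#[CX2] is the SMARTS for a nitrile: a nitrogen triple-bonded to a two-connected carbon.
The molecule carries 3 separate instances of a nitrile (-C#N) meeting every constraint; each maps to a distinct set of atoms, giving 3 matches.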